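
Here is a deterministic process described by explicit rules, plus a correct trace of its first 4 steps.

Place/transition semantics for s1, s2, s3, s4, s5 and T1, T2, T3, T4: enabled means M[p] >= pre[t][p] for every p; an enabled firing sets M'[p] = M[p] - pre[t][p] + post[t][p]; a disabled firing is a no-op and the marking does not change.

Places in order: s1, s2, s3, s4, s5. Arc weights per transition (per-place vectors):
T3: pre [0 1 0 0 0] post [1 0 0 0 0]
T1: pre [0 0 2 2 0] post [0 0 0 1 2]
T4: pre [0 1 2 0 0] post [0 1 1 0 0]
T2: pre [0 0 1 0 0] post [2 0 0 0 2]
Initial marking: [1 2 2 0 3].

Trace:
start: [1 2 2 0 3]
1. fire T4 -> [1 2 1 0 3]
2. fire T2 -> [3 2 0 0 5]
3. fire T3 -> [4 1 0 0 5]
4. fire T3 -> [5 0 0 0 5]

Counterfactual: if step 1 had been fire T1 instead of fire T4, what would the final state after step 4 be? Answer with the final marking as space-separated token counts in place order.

5 0 1 0 5

(re-executing from step 1 with the substitution; state before step 1: [1 2 2 0 3])
1. fire T1 -> [1 2 2 0 3]
2. fire T2 -> [3 2 1 0 5]
3. fire T3 -> [4 1 1 0 5]
4. fire T3 -> [5 0 1 0 5]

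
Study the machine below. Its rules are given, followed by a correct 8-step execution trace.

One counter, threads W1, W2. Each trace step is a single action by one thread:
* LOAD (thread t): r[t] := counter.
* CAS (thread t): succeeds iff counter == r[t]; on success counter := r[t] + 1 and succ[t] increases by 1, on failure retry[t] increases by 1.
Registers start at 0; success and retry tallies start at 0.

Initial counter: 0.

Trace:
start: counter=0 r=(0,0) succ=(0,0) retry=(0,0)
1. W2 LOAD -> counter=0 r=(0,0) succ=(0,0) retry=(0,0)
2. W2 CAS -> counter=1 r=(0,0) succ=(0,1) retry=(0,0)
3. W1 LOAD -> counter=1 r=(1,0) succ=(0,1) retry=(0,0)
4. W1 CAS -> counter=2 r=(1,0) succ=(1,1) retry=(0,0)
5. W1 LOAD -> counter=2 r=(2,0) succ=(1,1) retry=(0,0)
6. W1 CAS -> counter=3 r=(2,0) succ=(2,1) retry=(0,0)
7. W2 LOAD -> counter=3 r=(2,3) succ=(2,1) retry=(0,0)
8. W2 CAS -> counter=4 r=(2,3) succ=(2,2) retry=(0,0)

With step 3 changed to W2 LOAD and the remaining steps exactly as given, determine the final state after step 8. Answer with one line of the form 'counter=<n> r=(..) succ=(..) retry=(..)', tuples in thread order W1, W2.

(re-executing from step 3 with the substitution; state before step 3: counter=1 r=(0,0) succ=(0,1) retry=(0,0))
3. W2 LOAD -> counter=1 r=(0,1) succ=(0,1) retry=(0,0)
4. W1 CAS -> counter=1 r=(0,1) succ=(0,1) retry=(1,0)
5. W1 LOAD -> counter=1 r=(1,1) succ=(0,1) retry=(1,0)
6. W1 CAS -> counter=2 r=(1,1) succ=(1,1) retry=(1,0)
7. W2 LOAD -> counter=2 r=(1,2) succ=(1,1) retry=(1,0)
8. W2 CAS -> counter=3 r=(1,2) succ=(1,2) retry=(1,0)

counter=3 r=(1,2) succ=(1,2) retry=(1,0)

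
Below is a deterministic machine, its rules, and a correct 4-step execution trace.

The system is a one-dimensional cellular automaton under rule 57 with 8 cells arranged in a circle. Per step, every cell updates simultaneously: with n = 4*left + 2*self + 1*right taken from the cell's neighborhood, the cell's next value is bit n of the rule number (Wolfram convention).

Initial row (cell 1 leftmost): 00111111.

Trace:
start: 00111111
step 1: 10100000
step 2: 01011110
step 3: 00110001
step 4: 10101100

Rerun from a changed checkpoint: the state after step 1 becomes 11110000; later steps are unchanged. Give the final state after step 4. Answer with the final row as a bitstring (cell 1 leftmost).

11010100

state after step 1 := 11110000
step 2: 10001110
step 3: 01101001
step 4: 11010100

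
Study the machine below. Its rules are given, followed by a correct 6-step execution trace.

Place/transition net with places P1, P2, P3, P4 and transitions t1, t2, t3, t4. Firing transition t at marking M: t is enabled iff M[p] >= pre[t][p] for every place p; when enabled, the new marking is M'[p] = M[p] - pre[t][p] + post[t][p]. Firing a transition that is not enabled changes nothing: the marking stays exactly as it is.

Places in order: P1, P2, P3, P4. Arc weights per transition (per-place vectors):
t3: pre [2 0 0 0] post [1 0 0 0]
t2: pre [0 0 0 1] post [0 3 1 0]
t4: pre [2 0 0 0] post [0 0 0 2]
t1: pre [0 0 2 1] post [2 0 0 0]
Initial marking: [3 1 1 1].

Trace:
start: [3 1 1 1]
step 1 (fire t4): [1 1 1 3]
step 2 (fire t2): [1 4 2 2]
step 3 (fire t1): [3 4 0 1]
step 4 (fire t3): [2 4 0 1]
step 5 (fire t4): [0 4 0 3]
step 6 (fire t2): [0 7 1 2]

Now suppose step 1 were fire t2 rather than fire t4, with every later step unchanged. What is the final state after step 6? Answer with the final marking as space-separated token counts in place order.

0 7 3 1

(re-executing from step 1 with the substitution; state before step 1: [3 1 1 1])
step 1 (fire t2): [3 4 2 0]
step 2 (fire t2): [3 4 2 0]
step 3 (fire t1): [3 4 2 0]
step 4 (fire t3): [2 4 2 0]
step 5 (fire t4): [0 4 2 2]
step 6 (fire t2): [0 7 3 1]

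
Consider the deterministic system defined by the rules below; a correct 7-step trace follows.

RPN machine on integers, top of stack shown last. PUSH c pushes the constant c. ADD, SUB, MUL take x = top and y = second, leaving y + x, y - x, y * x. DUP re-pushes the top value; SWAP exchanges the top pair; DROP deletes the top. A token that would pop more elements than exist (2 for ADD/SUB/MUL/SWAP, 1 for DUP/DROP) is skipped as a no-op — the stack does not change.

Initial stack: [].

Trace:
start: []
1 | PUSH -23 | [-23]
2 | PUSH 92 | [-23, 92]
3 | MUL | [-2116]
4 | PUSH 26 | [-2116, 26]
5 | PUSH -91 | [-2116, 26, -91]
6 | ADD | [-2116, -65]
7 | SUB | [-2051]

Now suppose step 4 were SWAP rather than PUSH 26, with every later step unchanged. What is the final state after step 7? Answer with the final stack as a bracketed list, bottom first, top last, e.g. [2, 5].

(re-executing from step 4 with the substitution; state before step 4: [-2116])
4 | SWAP | [-2116]
5 | PUSH -91 | [-2116, -91]
6 | ADD | [-2207]
7 | SUB | [-2207]

[-2207]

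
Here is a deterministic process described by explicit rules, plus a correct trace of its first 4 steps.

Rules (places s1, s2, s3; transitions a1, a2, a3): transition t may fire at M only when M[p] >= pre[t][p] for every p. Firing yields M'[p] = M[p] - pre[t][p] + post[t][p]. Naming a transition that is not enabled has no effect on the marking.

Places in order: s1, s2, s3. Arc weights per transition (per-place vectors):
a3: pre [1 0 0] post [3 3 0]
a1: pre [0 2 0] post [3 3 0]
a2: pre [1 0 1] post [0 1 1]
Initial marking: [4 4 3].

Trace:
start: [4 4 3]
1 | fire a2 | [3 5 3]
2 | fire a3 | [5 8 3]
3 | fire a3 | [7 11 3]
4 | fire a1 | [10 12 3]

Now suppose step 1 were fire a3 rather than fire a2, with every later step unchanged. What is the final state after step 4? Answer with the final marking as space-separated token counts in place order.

(re-executing from step 1 with the substitution; state before step 1: [4 4 3])
1 | fire a3 | [6 7 3]
2 | fire a3 | [8 10 3]
3 | fire a3 | [10 13 3]
4 | fire a1 | [13 14 3]

13 14 3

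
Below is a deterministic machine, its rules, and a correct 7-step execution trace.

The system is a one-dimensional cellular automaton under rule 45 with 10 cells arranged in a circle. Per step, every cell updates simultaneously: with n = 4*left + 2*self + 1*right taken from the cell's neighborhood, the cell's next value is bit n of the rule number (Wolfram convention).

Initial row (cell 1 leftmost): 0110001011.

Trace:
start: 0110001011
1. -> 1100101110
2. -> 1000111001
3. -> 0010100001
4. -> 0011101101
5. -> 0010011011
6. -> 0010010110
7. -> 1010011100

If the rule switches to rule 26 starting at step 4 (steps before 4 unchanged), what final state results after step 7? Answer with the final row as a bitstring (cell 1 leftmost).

1000010010

(re-executing steps 4..7 under rule 26; state before step 4: 0010100001)
4. -> 1100010010
5. -> 1010101100
6. -> 0000001011
7. -> 1000010010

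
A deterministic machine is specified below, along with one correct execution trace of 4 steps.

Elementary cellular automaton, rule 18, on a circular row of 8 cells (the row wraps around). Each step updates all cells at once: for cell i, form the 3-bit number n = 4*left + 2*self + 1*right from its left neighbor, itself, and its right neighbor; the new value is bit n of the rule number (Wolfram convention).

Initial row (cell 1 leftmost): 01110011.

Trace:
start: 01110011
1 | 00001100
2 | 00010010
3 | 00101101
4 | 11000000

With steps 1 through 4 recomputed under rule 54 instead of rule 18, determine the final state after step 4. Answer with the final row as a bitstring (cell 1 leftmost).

(re-executing steps 1..4 under rule 54; state before step 1: 01110011)
1 | 10001100
2 | 11010011
3 | 00111100
4 | 01000010

01000010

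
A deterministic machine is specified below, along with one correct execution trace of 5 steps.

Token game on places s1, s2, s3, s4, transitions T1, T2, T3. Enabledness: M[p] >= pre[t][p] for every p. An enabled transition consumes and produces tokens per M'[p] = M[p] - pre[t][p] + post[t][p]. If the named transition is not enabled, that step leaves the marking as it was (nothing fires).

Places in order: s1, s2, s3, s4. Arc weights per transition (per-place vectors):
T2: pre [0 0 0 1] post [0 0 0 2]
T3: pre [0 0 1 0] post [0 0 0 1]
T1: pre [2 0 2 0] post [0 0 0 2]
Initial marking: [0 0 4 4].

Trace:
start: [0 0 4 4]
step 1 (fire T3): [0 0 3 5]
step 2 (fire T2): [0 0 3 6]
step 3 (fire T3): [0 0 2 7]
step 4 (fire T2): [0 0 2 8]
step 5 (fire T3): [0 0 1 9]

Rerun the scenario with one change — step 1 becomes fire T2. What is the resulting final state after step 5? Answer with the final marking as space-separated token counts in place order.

0 0 2 9

(re-executing from step 1 with the substitution; state before step 1: [0 0 4 4])
step 1 (fire T2): [0 0 4 5]
step 2 (fire T2): [0 0 4 6]
step 3 (fire T3): [0 0 3 7]
step 4 (fire T2): [0 0 3 8]
step 5 (fire T3): [0 0 2 9]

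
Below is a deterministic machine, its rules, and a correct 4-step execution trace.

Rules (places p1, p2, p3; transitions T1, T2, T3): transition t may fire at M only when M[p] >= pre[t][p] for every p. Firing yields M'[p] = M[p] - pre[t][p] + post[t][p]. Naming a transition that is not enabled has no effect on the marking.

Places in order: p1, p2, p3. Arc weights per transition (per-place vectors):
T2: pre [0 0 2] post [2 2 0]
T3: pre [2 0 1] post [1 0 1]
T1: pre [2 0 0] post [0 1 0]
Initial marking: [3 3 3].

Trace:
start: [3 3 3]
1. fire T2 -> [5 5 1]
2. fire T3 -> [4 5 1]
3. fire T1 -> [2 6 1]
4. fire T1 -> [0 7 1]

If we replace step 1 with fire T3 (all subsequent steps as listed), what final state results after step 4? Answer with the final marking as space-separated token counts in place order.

1 3 3

(re-executing from step 1 with the substitution; state before step 1: [3 3 3])
1. fire T3 -> [2 3 3]
2. fire T3 -> [1 3 3]
3. fire T1 -> [1 3 3]
4. fire T1 -> [1 3 3]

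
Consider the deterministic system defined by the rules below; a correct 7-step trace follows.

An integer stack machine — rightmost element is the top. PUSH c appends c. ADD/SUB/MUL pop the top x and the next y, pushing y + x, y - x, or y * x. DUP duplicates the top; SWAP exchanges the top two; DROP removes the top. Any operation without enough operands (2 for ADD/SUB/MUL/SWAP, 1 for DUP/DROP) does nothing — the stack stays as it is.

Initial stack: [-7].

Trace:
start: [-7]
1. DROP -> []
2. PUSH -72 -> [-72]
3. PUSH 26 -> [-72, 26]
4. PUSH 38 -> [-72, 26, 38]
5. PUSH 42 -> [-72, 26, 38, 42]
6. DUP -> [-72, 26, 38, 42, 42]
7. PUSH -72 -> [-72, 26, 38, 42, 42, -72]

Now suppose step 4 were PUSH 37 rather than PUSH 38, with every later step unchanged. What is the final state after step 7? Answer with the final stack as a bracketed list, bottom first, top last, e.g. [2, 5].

[-72, 26, 37, 42, 42, -72]

(re-executing from step 4 with the substitution; state before step 4: [-72, 26])
4. PUSH 37 -> [-72, 26, 37]
5. PUSH 42 -> [-72, 26, 37, 42]
6. DUP -> [-72, 26, 37, 42, 42]
7. PUSH -72 -> [-72, 26, 37, 42, 42, -72]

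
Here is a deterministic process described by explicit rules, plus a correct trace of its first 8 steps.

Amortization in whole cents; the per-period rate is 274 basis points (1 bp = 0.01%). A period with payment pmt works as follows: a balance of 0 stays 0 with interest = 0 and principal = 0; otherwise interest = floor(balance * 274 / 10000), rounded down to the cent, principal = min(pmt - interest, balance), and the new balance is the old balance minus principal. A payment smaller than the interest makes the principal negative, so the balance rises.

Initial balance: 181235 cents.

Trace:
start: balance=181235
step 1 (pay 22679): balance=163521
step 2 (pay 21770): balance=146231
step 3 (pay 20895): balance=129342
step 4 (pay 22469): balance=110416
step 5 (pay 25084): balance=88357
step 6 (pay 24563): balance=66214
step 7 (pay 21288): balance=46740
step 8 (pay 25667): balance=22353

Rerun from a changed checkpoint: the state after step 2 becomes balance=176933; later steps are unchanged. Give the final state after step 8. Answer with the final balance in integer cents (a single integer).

58462

state after step 2 := balance=176933
step 3 (pay 20895): balance=160885
step 4 (pay 22469): balance=142824
step 5 (pay 25084): balance=121653
step 6 (pay 24563): balance=100423
step 7 (pay 21288): balance=81886
step 8 (pay 25667): balance=58462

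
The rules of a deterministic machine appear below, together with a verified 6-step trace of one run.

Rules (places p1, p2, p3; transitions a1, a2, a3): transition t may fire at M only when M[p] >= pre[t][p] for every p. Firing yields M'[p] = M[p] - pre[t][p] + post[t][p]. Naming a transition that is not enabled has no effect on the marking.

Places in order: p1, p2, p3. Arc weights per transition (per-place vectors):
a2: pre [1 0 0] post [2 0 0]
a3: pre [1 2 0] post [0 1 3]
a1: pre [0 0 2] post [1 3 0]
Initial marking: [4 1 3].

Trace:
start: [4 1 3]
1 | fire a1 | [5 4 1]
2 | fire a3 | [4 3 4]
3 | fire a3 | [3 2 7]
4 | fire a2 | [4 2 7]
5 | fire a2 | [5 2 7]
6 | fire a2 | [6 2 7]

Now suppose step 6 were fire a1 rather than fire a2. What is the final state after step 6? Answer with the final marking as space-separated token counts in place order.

6 5 5

(re-executing from step 6 with the substitution; state before step 6: [5 2 7])
6 | fire a1 | [6 5 5]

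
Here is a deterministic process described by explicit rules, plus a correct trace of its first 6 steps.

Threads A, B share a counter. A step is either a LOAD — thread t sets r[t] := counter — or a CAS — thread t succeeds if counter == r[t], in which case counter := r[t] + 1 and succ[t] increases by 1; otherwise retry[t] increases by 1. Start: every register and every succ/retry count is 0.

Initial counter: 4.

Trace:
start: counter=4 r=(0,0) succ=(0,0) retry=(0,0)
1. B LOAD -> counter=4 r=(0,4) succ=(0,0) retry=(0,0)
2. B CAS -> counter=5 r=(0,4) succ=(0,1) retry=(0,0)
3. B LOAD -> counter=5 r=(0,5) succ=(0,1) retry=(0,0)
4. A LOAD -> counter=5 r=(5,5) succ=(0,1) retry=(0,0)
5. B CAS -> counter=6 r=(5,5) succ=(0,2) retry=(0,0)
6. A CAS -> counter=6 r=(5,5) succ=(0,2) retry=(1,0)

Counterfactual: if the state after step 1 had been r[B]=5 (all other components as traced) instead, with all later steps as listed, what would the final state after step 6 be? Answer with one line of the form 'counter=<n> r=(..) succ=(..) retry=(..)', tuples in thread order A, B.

state after step 1 := counter=4 r=(0,5) succ=(0,0) retry=(0,0)
2. B CAS -> counter=4 r=(0,5) succ=(0,0) retry=(0,1)
3. B LOAD -> counter=4 r=(0,4) succ=(0,0) retry=(0,1)
4. A LOAD -> counter=4 r=(4,4) succ=(0,0) retry=(0,1)
5. B CAS -> counter=5 r=(4,4) succ=(0,1) retry=(0,1)
6. A CAS -> counter=5 r=(4,4) succ=(0,1) retry=(1,1)

counter=5 r=(4,4) succ=(0,1) retry=(1,1)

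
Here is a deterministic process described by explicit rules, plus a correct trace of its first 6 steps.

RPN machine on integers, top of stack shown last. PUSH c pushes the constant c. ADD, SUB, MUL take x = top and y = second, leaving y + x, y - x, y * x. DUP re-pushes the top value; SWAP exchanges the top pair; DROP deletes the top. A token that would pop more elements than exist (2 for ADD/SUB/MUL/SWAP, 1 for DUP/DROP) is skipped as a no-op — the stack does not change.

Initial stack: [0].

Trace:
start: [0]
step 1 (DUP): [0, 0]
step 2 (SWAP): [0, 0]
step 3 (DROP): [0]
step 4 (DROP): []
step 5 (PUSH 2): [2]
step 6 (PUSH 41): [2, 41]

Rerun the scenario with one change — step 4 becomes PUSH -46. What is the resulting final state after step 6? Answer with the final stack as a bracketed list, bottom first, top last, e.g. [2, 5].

[0, -46, 2, 41]

(re-executing from step 4 with the substitution; state before step 4: [0])
step 4 (PUSH -46): [0, -46]
step 5 (PUSH 2): [0, -46, 2]
step 6 (PUSH 41): [0, -46, 2, 41]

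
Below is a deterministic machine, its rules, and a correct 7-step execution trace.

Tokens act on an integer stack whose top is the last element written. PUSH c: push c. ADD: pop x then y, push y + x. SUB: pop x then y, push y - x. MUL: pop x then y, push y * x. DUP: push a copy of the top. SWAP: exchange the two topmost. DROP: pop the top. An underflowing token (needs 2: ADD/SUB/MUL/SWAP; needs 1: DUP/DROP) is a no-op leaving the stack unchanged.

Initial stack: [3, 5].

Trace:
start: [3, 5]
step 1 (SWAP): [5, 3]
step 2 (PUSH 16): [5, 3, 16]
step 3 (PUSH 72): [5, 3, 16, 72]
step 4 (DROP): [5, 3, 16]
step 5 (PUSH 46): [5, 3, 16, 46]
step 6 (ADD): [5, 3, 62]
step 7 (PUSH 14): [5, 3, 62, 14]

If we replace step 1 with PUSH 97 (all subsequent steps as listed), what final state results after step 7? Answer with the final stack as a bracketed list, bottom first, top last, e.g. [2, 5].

(re-executing from step 1 with the substitution; state before step 1: [3, 5])
step 1 (PUSH 97): [3, 5, 97]
step 2 (PUSH 16): [3, 5, 97, 16]
step 3 (PUSH 72): [3, 5, 97, 16, 72]
step 4 (DROP): [3, 5, 97, 16]
step 5 (PUSH 46): [3, 5, 97, 16, 46]
step 6 (ADD): [3, 5, 97, 62]
step 7 (PUSH 14): [3, 5, 97, 62, 14]

[3, 5, 97, 62, 14]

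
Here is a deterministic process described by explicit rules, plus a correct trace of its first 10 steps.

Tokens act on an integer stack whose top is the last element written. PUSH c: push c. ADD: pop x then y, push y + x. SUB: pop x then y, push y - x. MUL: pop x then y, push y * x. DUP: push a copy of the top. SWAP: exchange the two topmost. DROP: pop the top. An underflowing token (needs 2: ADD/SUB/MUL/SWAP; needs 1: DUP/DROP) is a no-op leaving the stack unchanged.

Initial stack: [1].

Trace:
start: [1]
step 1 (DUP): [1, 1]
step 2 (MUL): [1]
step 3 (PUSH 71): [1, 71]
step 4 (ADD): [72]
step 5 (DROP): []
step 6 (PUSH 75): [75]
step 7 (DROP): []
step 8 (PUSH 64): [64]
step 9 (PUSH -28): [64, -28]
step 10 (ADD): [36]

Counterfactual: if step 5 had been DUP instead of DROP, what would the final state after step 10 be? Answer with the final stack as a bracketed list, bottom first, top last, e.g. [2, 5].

(re-executing from step 5 with the substitution; state before step 5: [72])
step 5 (DUP): [72, 72]
step 6 (PUSH 75): [72, 72, 75]
step 7 (DROP): [72, 72]
step 8 (PUSH 64): [72, 72, 64]
step 9 (PUSH -28): [72, 72, 64, -28]
step 10 (ADD): [72, 72, 36]

[72, 72, 36]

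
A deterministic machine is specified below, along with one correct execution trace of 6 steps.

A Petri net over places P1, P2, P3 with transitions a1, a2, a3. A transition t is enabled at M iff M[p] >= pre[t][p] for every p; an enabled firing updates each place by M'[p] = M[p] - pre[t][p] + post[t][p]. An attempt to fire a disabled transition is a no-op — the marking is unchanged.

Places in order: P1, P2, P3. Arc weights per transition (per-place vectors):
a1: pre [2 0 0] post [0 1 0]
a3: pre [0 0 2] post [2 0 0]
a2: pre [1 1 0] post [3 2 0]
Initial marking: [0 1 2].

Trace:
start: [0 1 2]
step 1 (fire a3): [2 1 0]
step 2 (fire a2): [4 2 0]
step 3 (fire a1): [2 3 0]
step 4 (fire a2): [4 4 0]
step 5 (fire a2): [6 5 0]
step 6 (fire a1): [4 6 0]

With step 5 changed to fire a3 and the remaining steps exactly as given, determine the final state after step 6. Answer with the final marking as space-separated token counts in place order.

2 5 0

(re-executing from step 5 with the substitution; state before step 5: [4 4 0])
step 5 (fire a3): [4 4 0]
step 6 (fire a1): [2 5 0]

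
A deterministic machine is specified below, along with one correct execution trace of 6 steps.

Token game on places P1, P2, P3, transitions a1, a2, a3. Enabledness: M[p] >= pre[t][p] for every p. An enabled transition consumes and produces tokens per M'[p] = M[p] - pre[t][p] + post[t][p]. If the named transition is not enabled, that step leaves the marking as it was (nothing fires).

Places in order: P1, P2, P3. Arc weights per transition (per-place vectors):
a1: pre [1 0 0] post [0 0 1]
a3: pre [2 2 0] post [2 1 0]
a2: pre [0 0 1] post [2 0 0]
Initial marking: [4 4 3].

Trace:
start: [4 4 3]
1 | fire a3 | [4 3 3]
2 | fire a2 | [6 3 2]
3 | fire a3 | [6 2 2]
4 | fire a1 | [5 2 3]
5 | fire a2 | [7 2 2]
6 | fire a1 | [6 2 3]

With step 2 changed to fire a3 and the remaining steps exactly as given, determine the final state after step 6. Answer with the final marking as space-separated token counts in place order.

(re-executing from step 2 with the substitution; state before step 2: [4 3 3])
2 | fire a3 | [4 2 3]
3 | fire a3 | [4 1 3]
4 | fire a1 | [3 1 4]
5 | fire a2 | [5 1 3]
6 | fire a1 | [4 1 4]

4 1 4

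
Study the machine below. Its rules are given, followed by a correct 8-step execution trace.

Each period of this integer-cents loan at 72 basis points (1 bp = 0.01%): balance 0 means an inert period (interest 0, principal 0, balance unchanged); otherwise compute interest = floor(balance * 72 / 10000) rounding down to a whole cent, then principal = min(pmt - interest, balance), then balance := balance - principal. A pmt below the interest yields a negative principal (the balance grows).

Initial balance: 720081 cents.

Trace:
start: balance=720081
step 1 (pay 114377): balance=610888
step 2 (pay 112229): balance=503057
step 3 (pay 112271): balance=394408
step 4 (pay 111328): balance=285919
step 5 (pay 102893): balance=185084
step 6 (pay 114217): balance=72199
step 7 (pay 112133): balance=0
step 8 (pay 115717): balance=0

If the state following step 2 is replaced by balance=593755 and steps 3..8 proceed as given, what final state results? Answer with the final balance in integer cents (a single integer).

state after step 2 := balance=593755
step 3 (pay 112271): balance=485759
step 4 (pay 111328): balance=377928
step 5 (pay 102893): balance=277756
step 6 (pay 114217): balance=165538
step 7 (pay 112133): balance=54596
step 8 (pay 115717): balance=0

0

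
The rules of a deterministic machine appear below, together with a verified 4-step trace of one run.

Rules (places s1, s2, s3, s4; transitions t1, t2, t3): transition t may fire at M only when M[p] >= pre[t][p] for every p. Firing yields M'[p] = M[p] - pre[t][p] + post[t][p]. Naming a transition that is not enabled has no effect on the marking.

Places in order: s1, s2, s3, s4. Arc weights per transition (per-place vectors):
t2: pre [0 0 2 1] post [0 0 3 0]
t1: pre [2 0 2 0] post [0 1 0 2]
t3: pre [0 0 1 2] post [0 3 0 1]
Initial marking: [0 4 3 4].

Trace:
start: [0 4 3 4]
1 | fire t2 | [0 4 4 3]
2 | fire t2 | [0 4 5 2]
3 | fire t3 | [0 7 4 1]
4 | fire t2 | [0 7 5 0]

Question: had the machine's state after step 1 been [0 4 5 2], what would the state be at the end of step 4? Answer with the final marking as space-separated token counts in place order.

state after step 1 := [0 4 5 2]
2 | fire t2 | [0 4 6 1]
3 | fire t3 | [0 4 6 1]
4 | fire t2 | [0 4 7 0]

0 4 7 0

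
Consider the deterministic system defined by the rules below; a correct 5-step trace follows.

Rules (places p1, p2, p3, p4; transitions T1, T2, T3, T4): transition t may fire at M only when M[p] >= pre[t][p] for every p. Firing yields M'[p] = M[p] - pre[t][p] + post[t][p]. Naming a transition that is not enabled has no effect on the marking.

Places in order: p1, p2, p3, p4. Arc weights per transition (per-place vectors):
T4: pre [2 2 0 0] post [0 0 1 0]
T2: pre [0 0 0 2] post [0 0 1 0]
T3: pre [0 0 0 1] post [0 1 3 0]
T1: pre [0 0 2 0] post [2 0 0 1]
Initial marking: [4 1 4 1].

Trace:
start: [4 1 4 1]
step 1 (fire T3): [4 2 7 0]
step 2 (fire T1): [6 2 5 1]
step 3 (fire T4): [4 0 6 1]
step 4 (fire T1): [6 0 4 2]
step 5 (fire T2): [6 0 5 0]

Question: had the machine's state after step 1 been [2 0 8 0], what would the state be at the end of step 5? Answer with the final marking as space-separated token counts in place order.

state after step 1 := [2 0 8 0]
step 2 (fire T1): [4 0 6 1]
step 3 (fire T4): [4 0 6 1]
step 4 (fire T1): [6 0 4 2]
step 5 (fire T2): [6 0 5 0]

6 0 5 0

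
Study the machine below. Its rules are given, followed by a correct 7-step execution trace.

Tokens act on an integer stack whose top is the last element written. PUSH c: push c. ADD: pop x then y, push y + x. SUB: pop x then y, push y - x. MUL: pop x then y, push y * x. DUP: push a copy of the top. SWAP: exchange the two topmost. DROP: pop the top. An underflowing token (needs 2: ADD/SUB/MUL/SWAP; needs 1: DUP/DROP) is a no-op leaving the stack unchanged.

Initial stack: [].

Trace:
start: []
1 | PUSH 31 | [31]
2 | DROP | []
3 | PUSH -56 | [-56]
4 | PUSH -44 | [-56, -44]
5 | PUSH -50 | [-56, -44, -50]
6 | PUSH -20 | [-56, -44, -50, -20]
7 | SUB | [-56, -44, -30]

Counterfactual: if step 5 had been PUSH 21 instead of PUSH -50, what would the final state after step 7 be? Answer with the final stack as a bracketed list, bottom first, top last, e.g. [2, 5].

(re-executing from step 5 with the substitution; state before step 5: [-56, -44])
5 | PUSH 21 | [-56, -44, 21]
6 | PUSH -20 | [-56, -44, 21, -20]
7 | SUB | [-56, -44, 41]

[-56, -44, 41]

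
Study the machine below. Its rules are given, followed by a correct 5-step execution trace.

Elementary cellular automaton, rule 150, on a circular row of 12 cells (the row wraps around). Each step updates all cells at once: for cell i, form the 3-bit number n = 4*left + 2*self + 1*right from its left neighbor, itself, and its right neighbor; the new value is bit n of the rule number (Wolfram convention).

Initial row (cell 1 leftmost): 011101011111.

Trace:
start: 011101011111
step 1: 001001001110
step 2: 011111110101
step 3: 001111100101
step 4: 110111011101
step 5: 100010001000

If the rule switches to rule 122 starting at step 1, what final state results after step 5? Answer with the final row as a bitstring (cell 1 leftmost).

(re-executing steps 1..5 under rule 122; state before step 1: 011101011111)
step 1: 110110110001
step 2: 011111111011
step 3: 110000001111
step 4: 011000011000
step 5: 111100111100

111100111100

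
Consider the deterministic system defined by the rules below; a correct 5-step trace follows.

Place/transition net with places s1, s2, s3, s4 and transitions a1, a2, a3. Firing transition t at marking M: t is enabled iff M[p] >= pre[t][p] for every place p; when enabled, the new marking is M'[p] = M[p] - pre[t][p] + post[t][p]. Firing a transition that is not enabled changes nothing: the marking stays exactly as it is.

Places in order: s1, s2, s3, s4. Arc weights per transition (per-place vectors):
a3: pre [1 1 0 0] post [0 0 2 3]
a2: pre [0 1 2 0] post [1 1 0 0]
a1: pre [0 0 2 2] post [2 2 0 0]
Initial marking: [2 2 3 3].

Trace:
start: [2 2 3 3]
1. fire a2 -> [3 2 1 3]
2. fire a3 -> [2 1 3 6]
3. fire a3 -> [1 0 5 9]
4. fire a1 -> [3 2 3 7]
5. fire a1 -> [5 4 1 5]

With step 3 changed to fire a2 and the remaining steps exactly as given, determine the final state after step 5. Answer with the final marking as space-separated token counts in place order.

3 1 1 6

(re-executing from step 3 with the substitution; state before step 3: [2 1 3 6])
3. fire a2 -> [3 1 1 6]
4. fire a1 -> [3 1 1 6]
5. fire a1 -> [3 1 1 6]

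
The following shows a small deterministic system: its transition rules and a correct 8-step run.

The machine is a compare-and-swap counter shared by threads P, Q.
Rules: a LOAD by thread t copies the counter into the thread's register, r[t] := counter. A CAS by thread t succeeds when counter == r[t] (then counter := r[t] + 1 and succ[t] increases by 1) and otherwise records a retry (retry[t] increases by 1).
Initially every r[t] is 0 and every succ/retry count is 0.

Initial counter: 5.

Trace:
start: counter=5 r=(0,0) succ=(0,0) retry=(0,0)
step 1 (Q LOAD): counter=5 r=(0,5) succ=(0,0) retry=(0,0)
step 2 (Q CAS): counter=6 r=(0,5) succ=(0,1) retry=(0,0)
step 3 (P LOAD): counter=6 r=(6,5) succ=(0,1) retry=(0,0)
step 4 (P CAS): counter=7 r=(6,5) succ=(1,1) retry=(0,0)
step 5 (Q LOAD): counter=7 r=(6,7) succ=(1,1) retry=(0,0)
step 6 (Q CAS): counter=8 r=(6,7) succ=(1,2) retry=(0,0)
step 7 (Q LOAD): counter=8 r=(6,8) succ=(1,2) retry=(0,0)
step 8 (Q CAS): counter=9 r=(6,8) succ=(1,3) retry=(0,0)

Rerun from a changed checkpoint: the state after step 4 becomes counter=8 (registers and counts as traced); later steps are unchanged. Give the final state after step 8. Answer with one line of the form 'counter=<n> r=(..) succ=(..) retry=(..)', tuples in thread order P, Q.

state after step 4 := counter=8 r=(6,5) succ=(1,1) retry=(0,0)
step 5 (Q LOAD): counter=8 r=(6,8) succ=(1,1) retry=(0,0)
step 6 (Q CAS): counter=9 r=(6,8) succ=(1,2) retry=(0,0)
step 7 (Q LOAD): counter=9 r=(6,9) succ=(1,2) retry=(0,0)
step 8 (Q CAS): counter=10 r=(6,9) succ=(1,3) retry=(0,0)

counter=10 r=(6,9) succ=(1,3) retry=(0,0)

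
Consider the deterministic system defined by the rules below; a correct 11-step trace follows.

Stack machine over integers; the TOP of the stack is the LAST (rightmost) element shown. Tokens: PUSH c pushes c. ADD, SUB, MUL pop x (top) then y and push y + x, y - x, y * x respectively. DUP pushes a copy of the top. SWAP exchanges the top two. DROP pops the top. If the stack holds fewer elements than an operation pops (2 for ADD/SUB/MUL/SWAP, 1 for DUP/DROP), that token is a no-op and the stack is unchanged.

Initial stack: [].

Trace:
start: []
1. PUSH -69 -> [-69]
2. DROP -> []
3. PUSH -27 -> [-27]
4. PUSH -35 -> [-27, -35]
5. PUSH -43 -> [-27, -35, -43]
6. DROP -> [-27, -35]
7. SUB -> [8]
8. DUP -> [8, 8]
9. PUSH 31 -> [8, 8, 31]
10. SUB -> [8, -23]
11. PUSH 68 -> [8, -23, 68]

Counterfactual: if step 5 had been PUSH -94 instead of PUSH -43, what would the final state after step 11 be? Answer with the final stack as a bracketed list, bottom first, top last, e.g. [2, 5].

(re-executing from step 5 with the substitution; state before step 5: [-27, -35])
5. PUSH -94 -> [-27, -35, -94]
6. DROP -> [-27, -35]
7. SUB -> [8]
8. DUP -> [8, 8]
9. PUSH 31 -> [8, 8, 31]
10. SUB -> [8, -23]
11. PUSH 68 -> [8, -23, 68]

[8, -23, 68]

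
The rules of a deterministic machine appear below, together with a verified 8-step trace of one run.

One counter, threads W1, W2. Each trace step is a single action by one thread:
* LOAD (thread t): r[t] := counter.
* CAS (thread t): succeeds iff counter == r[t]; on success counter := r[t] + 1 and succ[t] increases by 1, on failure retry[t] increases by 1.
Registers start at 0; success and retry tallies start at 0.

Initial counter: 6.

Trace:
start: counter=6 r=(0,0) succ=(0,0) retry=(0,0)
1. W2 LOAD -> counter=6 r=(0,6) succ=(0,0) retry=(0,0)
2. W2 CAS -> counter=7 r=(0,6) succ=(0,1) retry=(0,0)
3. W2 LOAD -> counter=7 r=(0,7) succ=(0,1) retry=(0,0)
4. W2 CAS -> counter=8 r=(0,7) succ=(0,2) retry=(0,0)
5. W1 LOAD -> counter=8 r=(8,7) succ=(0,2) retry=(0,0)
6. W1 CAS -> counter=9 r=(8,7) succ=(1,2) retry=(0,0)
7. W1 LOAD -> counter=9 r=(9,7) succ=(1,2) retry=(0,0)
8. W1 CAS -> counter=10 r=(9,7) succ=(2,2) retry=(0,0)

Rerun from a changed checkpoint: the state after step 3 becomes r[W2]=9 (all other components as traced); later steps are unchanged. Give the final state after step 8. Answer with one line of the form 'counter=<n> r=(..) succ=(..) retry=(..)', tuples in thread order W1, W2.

counter=9 r=(8,9) succ=(2,1) retry=(0,1)

state after step 3 := counter=7 r=(0,9) succ=(0,1) retry=(0,0)
4. W2 CAS -> counter=7 r=(0,9) succ=(0,1) retry=(0,1)
5. W1 LOAD -> counter=7 r=(7,9) succ=(0,1) retry=(0,1)
6. W1 CAS -> counter=8 r=(7,9) succ=(1,1) retry=(0,1)
7. W1 LOAD -> counter=8 r=(8,9) succ=(1,1) retry=(0,1)
8. W1 CAS -> counter=9 r=(8,9) succ=(2,1) retry=(0,1)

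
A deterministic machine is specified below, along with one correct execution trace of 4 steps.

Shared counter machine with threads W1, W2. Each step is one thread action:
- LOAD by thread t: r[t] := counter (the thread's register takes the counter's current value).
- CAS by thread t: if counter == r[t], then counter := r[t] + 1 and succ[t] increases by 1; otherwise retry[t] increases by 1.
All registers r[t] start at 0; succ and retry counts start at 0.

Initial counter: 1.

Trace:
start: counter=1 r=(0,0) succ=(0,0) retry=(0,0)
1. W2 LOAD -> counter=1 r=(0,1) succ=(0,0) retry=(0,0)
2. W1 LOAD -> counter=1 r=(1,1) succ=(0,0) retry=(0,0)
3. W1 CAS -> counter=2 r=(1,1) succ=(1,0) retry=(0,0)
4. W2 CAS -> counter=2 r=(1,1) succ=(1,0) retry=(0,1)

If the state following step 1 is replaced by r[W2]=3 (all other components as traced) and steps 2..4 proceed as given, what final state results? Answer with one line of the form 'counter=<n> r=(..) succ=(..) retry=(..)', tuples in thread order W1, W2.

counter=2 r=(1,3) succ=(1,0) retry=(0,1)

state after step 1 := counter=1 r=(0,3) succ=(0,0) retry=(0,0)
2. W1 LOAD -> counter=1 r=(1,3) succ=(0,0) retry=(0,0)
3. W1 CAS -> counter=2 r=(1,3) succ=(1,0) retry=(0,0)
4. W2 CAS -> counter=2 r=(1,3) succ=(1,0) retry=(0,1)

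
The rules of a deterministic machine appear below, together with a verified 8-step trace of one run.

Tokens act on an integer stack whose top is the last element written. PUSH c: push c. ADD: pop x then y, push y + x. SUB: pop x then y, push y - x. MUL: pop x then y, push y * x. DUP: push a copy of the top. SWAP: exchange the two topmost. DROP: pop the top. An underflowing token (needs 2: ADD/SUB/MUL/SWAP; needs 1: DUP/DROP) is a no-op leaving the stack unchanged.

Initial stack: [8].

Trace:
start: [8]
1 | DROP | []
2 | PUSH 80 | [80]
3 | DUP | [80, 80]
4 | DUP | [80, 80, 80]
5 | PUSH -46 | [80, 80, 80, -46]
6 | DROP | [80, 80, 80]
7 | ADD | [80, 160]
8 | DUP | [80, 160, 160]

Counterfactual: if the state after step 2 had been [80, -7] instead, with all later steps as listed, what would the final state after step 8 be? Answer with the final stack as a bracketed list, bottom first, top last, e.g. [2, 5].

[80, -7, -14, -14]

state after step 2 := [80, -7]
3 | DUP | [80, -7, -7]
4 | DUP | [80, -7, -7, -7]
5 | PUSH -46 | [80, -7, -7, -7, -46]
6 | DROP | [80, -7, -7, -7]
7 | ADD | [80, -7, -14]
8 | DUP | [80, -7, -14, -14]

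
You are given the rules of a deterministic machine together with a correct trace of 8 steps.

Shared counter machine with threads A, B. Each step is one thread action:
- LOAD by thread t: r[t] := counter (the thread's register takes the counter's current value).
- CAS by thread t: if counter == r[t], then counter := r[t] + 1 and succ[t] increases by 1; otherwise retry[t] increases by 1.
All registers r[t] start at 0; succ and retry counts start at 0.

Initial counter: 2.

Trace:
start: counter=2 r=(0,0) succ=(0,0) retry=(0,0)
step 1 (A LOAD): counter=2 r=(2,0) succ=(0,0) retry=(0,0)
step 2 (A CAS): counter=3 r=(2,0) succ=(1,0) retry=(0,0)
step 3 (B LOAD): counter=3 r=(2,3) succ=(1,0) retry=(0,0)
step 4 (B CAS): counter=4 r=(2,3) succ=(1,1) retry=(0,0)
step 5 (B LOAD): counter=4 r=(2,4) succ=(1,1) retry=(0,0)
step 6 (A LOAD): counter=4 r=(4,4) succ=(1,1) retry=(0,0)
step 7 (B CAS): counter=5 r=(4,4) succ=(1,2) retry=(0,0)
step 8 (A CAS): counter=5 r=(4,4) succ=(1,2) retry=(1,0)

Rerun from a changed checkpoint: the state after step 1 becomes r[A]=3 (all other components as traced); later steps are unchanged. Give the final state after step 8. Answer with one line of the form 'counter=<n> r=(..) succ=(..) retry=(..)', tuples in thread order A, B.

counter=4 r=(3,3) succ=(0,2) retry=(2,0)

state after step 1 := counter=2 r=(3,0) succ=(0,0) retry=(0,0)
step 2 (A CAS): counter=2 r=(3,0) succ=(0,0) retry=(1,0)
step 3 (B LOAD): counter=2 r=(3,2) succ=(0,0) retry=(1,0)
step 4 (B CAS): counter=3 r=(3,2) succ=(0,1) retry=(1,0)
step 5 (B LOAD): counter=3 r=(3,3) succ=(0,1) retry=(1,0)
step 6 (A LOAD): counter=3 r=(3,3) succ=(0,1) retry=(1,0)
step 7 (B CAS): counter=4 r=(3,3) succ=(0,2) retry=(1,0)
step 8 (A CAS): counter=4 r=(3,3) succ=(0,2) retry=(2,0)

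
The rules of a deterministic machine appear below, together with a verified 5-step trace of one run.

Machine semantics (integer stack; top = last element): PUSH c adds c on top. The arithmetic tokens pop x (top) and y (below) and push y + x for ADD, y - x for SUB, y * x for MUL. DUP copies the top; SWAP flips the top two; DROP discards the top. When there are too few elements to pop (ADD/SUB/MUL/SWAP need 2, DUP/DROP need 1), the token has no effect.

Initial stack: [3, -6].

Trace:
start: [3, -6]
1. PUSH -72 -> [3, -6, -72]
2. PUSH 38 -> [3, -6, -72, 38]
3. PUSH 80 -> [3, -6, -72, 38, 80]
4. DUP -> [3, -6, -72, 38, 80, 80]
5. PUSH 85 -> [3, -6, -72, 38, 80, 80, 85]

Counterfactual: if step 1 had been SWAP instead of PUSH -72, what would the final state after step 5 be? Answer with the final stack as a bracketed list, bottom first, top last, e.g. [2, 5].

(re-executing from step 1 with the substitution; state before step 1: [3, -6])
1. SWAP -> [-6, 3]
2. PUSH 38 -> [-6, 3, 38]
3. PUSH 80 -> [-6, 3, 38, 80]
4. DUP -> [-6, 3, 38, 80, 80]
5. PUSH 85 -> [-6, 3, 38, 80, 80, 85]

[-6, 3, 38, 80, 80, 85]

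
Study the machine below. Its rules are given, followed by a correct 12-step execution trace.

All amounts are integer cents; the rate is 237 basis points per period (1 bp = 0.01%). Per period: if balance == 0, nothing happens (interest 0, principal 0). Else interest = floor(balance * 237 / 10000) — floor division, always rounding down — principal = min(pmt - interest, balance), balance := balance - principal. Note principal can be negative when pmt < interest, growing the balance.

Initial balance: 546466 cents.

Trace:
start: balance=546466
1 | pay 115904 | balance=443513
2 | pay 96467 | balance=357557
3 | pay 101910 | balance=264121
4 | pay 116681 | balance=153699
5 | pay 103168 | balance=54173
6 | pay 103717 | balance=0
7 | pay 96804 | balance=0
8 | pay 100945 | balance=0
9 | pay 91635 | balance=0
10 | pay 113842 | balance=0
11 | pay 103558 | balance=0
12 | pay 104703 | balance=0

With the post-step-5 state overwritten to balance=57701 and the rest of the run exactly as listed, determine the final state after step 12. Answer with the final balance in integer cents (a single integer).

0

state after step 5 := balance=57701
6 | pay 103717 | balance=0
7 | pay 96804 | balance=0
8 | pay 100945 | balance=0
9 | pay 91635 | balance=0
10 | pay 113842 | balance=0
11 | pay 103558 | balance=0
12 | pay 104703 | balance=0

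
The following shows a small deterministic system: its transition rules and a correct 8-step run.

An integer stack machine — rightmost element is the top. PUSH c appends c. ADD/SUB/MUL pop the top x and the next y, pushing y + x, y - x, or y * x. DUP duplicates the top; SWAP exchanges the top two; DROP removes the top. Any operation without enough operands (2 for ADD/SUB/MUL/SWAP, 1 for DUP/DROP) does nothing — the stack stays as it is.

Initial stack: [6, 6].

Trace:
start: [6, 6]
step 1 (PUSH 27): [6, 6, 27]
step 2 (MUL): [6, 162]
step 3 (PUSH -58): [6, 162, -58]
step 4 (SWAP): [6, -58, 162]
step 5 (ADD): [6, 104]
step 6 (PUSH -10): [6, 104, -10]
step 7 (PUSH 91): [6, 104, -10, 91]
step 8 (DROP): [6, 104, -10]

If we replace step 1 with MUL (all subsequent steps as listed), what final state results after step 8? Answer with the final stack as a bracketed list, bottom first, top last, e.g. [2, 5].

(re-executing from step 1 with the substitution; state before step 1: [6, 6])
step 1 (MUL): [36]
step 2 (MUL): [36]
step 3 (PUSH -58): [36, -58]
step 4 (SWAP): [-58, 36]
step 5 (ADD): [-22]
step 6 (PUSH -10): [-22, -10]
step 7 (PUSH 91): [-22, -10, 91]
step 8 (DROP): [-22, -10]

[-22, -10]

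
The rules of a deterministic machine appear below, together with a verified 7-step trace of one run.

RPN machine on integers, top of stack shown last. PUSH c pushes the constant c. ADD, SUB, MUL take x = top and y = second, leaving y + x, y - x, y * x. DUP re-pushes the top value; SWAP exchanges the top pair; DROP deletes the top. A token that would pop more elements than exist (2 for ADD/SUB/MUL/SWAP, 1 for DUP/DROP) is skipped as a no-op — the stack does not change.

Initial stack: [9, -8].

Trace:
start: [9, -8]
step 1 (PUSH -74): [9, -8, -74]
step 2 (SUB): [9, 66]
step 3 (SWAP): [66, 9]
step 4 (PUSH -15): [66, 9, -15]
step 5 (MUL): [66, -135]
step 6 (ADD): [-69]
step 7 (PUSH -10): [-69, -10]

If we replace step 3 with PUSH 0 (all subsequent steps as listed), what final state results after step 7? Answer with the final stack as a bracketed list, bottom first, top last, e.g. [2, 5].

(re-executing from step 3 with the substitution; state before step 3: [9, 66])
step 3 (PUSH 0): [9, 66, 0]
step 4 (PUSH -15): [9, 66, 0, -15]
step 5 (MUL): [9, 66, 0]
step 6 (ADD): [9, 66]
step 7 (PUSH -10): [9, 66, -10]

[9, 66, -10]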